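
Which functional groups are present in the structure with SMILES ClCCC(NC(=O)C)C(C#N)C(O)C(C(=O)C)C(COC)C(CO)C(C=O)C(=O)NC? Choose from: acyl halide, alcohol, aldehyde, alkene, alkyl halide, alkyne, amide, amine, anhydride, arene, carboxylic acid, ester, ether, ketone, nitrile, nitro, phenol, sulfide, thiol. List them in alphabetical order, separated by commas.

halogen on an sp³ carbon → alkyl halide.
pendant –NHC(=O)CH3: N bonded to a carbonyl → amide (not amine).
pendant –C≡N: nitrile.
–OH on an sp³ carbon → alcohol (secondary).
pendant –COCH3: carbonyl C bonded to two carbons → ketone.
pendant –CH2OCH3: C–O–C linkage → ether.
pendant –CH2OH on an sp³ backbone C → alcohol.
pendant –CHO: carbonyl C bonded to C and H → aldehyde.
–C(=O)NHCH3: carbonyl C bonded to C and to N → amide (the N is not an amine).

alcohol, aldehyde, alkyl halide, amide, ether, ketone, nitrile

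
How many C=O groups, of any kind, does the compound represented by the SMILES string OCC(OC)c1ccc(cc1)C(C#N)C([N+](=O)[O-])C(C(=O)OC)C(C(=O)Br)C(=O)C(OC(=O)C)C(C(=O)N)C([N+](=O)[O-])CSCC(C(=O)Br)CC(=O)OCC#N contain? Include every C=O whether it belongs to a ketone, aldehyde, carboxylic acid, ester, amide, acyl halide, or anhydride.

CH(COOCH3): ester, 1 C=O (running total 1).
CH(COBr): acyl halide, 1 C=O (running total 2).
CO: ketone, 1 C=O (running total 3).
CH(OCOCH3): ester, 1 C=O (running total 4).
CH(CONH2): amide, 1 C=O (running total 5).
CH(COBr): acyl halide, 1 C=O (running total 6).
CH2COOCH2: ester, 1 C=O (running total 7).

7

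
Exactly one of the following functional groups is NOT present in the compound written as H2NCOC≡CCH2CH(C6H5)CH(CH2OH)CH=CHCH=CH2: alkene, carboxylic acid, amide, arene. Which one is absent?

carboxylic acid

arene: present (CH(C6H5) — pendant –C6H5: benzene ring → arene).
amide: present (H2NCO — –C(=O)NH2: carbonyl C bonded to C and to N → amide (the N is not a separate amine)).
alkene: present (CH=CH — C=C double bond → alkene).
carboxylic acid: absent. In H2NCO, the carbonyl is bonded to nitrogen, not to –OH; that is an amide.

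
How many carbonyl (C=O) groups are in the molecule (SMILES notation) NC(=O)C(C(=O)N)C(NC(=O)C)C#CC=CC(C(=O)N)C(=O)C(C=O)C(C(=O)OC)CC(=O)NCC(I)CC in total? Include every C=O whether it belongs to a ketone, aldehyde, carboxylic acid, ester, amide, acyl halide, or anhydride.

H2NCO: amide, 1 C=O (running total 1).
CH(CONH2): amide, 1 C=O (running total 2).
CH(NHCOCH3): amide, 1 C=O (running total 3).
CH(CONH2): amide, 1 C=O (running total 4).
CO: ketone, 1 C=O (running total 5).
CH(CHO): aldehyde, 1 C=O (running total 6).
CH(COOCH3): ester, 1 C=O (running total 7).
CH2CONHCH2: amide, 1 C=O (running total 8).

8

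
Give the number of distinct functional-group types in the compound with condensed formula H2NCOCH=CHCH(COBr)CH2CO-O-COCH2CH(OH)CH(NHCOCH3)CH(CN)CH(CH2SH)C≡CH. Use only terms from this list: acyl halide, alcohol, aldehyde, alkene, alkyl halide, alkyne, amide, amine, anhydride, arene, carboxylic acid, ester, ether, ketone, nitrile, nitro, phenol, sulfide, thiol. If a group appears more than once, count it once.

Working along the chain:
  H2NCO: –C(=O)NH2: carbonyl C bonded to C and to N → amide (the N is not a separate amine).
  CH=CH: C=C double bond → alkene.
  CH(COBr): pendant –C(=O)X: carbonyl C bonded to C and halogen → acyl halide.
  CH2CO-O-COCH2: two acyl groups sharing one oxygen, –C(=O)–O–C(=O)– → anhydride.
  CH(OH): –OH on an sp³ carbon → alcohol (secondary).
  CH(NHCOCH3): pendant –NHC(=O)CH3: N bonded to a carbonyl → amide (not amine).
  CH(CN): pendant –C≡N: nitrile.
  CH(CH2SH): pendant –CH2SH → thiol.
  C≡CH: C≡C triple bond → alkyne.
Distinct types present: acyl halide, alcohol, alkene, alkyne, amide, anhydride, nitrile, thiol.

8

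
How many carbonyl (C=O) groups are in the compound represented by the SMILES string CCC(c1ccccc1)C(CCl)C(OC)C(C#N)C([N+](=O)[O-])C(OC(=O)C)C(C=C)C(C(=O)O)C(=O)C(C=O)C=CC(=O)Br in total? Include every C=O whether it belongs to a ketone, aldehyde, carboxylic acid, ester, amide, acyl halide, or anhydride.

5

CH(OCOCH3): ester, 1 C=O (running total 1).
CH(COOH): carboxylic acid, 1 C=O (running total 2).
CO: ketone, 1 C=O (running total 3).
CH(CHO): aldehyde, 1 C=O (running total 4).
COBr: acyl halide, 1 C=O (running total 5).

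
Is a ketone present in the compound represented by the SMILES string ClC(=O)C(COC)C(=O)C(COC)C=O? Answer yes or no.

yes

–C(=O)Cl: carbonyl C bonded to C and to a halogen → acyl halide (not alkyl halide).
pendant –CH2OCH3: C–O–C linkage → ether.
–C(=O)– with carbon on both sides → ketone.
pendant –CH2OCH3: C–O–C linkage → ether.
terminal –CHO: carbonyl C bonded to H and C → aldehyde.
The CO segment supplies the ketone: –C(=O)– with carbon on both sides → ketone.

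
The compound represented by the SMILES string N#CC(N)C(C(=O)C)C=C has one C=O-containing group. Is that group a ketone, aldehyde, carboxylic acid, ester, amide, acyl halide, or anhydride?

The carbonyl is in the CH(COCH3) segment: pendant –COCH3: carbonyl C bonded to two carbons → ketone.

ketone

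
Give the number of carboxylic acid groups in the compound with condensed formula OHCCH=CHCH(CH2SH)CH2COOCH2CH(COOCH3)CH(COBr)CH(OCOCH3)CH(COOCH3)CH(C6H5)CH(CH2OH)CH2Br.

Working along the chain:
  OHC: terminal –CHO: carbonyl C bonded to H and C → aldehyde.
  CH=CH: C=C double bond → alkene.
  CH(CH2SH): pendant –CH2SH → thiol.
  CH2COOCH2: –C(=O)–O–C with C on the carbonyl side → ester.
  CH(COOCH3): pendant –COOCH3: carbonyl C bonded to C and –OCH3 → ester.
  CH(COBr): pendant –C(=O)X: carbonyl C bonded to C and halogen → acyl halide.
  CH(OCOCH3): pendant –OC(=O)CH3: an acyloxy group → ester.
  CH(COOCH3): pendant –COOCH3: carbonyl C bonded to C and –OCH3 → ester.
  CH(C6H5): pendant –C6H5: benzene ring → arene.
  CH(CH2OH): pendant –CH2OH on an sp³ backbone C → alcohol.
  CH2Br: halogen on an sp³ carbon → alkyl halide.
No segment is a carboxylic acid: OHC is aldehyde, not carboxylic acid; CH2COOCH2 is ester, not carboxylic acid; CH(COOCH3) is ester, not carboxylic acid. → 0.

0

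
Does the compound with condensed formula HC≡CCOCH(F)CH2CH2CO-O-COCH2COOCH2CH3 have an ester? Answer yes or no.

Working along the chain:
  HC≡C: C≡C triple bond → alkyne.
  CO: –C(=O)– with carbon on both sides → ketone.
  CH(F): halogen on an sp³ carbon → alkyl halide.
  CH2CO-O-COCH2: two acyl groups sharing one oxygen, –C(=O)–O–C(=O)– → anhydride.
  COOCH2CH3: –C(=O)OCH2CH3: carbonyl C bonded to C and to –OEt → ester.
The COOCH2CH3 segment supplies the ester: –C(=O)OCH2CH3: carbonyl C bonded to C and to –OEt → ester.

yes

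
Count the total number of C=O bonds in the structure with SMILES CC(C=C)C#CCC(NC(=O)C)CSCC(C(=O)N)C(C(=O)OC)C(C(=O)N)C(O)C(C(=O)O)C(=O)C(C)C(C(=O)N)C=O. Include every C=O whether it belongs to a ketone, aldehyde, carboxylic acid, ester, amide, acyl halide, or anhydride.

8

CH(NHCOCH3): amide, 1 C=O (running total 1).
CH(CONH2): amide, 1 C=O (running total 2).
CH(COOCH3): ester, 1 C=O (running total 3).
CH(CONH2): amide, 1 C=O (running total 4).
CH(COOH): carboxylic acid, 1 C=O (running total 5).
CO: ketone, 1 C=O (running total 6).
CH(CONH2): amide, 1 C=O (running total 7).
CHO: aldehyde, 1 C=O (running total 8).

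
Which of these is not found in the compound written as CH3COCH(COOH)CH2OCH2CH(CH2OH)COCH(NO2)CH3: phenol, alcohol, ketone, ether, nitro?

phenol

alcohol: present (CH(CH2OH) — pendant –CH2OH on an sp³ backbone C → alcohol).
nitro: present (CH(NO2) — –NO2 on an sp³ carbon → nitro (the N=O is not a carbonyl)).
ether: present (CH2OCH2 — C–O–C with sp³ carbons on both sides and no adjacent C=O → ether).
ketone: present (CO — –C(=O)– with carbon on both sides → ketone).
phenol: absent. In CH(CH2OH), the –OH is on an sp³ carbon, not on an aromatic ring, so it is an alcohol.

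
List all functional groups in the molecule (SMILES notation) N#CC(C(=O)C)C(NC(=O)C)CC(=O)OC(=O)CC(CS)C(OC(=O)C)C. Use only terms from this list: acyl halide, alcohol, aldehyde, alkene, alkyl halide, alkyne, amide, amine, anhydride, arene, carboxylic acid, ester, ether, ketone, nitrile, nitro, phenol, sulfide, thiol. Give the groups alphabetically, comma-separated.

amide, anhydride, ester, ketone, nitrile, thiol

N≡C–: carbon triple-bonded to nitrogen → nitrile.
pendant –COCH3: carbonyl C bonded to two carbons → ketone.
pendant –NHC(=O)CH3: N bonded to a carbonyl → amide (not amine).
two acyl groups sharing one oxygen, –C(=O)–O–C(=O)– → anhydride.
pendant –CH2SH → thiol.
pendant –OC(=O)CH3: an acyloxy group → ester.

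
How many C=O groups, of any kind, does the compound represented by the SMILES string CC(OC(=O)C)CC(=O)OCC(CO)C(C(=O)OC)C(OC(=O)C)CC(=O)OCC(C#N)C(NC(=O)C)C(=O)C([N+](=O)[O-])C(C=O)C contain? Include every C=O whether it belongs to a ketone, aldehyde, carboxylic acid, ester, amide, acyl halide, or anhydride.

8

CH(OCOCH3): ester, 1 C=O (running total 1).
CH2COOCH2: ester, 1 C=O (running total 2).
CH(COOCH3): ester, 1 C=O (running total 3).
CH(OCOCH3): ester, 1 C=O (running total 4).
CH2COOCH2: ester, 1 C=O (running total 5).
CH(NHCOCH3): amide, 1 C=O (running total 6).
CO: ketone, 1 C=O (running total 7).
CH(CHO): aldehyde, 1 C=O (running total 8).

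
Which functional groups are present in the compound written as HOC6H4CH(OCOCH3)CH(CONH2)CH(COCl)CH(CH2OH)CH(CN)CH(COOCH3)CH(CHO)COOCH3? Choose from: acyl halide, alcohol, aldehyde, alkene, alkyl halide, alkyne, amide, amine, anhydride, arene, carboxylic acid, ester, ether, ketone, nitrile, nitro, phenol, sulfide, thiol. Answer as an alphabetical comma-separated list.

Reading the structure from left to right:
  HOC6H4: –OH attached directly to an aromatic ring → phenol (not alcohol); the ring itself is an arene.
  CH(OCOCH3): pendant –OC(=O)CH3: an acyloxy group → ester.
  CH(CONH2): pendant –CONH2: carbonyl C bonded to C and N → amide.
  CH(COCl): pendant –C(=O)X: carbonyl C bonded to C and halogen → acyl halide.
  CH(CH2OH): pendant –CH2OH on an sp³ backbone C → alcohol.
  CH(CN): pendant –C≡N: nitrile.
  CH(COOCH3): pendant –COOCH3: carbonyl C bonded to C and –OCH3 → ester.
  CH(CHO): pendant –CHO: carbonyl C bonded to C and H → aldehyde.
  COOCH3: –C(=O)OCH3: carbonyl C bonded to C and to –OCH3 → ester (not ketone + ether).

acyl halide, alcohol, aldehyde, amide, arene, ester, nitrile, phenol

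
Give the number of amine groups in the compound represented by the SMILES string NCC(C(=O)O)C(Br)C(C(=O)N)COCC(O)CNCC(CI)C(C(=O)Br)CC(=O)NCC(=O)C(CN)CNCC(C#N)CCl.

4

–NH2 on an sp³ carbon with no adjacent C=O → amine.
pendant –COOH: carbonyl C bonded to C and –OH → carboxylic acid.
halogen on an sp³ carbon → alkyl halide.
pendant –CONH2: carbonyl C bonded to C and N → amide.
C–O–C with sp³ carbons on both sides and no adjacent C=O → ether.
–OH on an sp³ carbon → alcohol (secondary).
C–N–C with sp³ carbons and no adjacent C=O → amine (secondary).
pendant –CH2X: halogen on sp³ carbon → alkyl halide.
pendant –C(=O)X: carbonyl C bonded to C and halogen → acyl halide.
–C(=O)–N– linkage → amide (the N is not an amine).
–C(=O)– with carbon on both sides → ketone.
pendant –CH2NH2: N on sp³ C, no adjacent C=O → amine.
C–N–C with sp³ carbons and no adjacent C=O → amine (secondary).
pendant –C≡N: nitrile.
halogen on an sp³ carbon → alkyl halide.
Amine appears at: H2NCH2, CH2NHCH2, CH(CH2NH2), CH2NHCH2 → 4.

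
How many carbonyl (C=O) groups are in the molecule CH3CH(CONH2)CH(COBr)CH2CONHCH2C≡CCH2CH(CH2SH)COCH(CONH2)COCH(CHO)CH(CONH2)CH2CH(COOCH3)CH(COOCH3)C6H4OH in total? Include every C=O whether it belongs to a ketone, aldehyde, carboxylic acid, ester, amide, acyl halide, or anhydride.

10

CH(CONH2): amide, 1 C=O (running total 1).
CH(COBr): acyl halide, 1 C=O (running total 2).
CH2CONHCH2: amide, 1 C=O (running total 3).
CO: ketone, 1 C=O (running total 4).
CH(CONH2): amide, 1 C=O (running total 5).
CO: ketone, 1 C=O (running total 6).
CH(CHO): aldehyde, 1 C=O (running total 7).
CH(CONH2): amide, 1 C=O (running total 8).
CH(COOCH3): ester, 1 C=O (running total 9).
CH(COOCH3): ester, 1 C=O (running total 10).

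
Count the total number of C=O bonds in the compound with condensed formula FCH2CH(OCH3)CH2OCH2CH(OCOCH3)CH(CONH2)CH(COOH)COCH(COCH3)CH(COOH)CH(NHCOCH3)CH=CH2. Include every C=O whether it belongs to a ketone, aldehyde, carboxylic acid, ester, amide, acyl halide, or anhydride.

CH(OCOCH3): ester, 1 C=O (running total 1).
CH(CONH2): amide, 1 C=O (running total 2).
CH(COOH): carboxylic acid, 1 C=O (running total 3).
CO: ketone, 1 C=O (running total 4).
CH(COCH3): ketone, 1 C=O (running total 5).
CH(COOH): carboxylic acid, 1 C=O (running total 6).
CH(NHCOCH3): amide, 1 C=O (running total 7).

7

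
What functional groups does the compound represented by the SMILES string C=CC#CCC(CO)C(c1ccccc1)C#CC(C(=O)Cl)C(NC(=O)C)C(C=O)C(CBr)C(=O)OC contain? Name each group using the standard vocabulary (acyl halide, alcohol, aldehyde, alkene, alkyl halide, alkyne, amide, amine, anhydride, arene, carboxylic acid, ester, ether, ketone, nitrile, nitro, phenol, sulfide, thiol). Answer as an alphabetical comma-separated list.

acyl halide, alcohol, aldehyde, alkene, alkyl halide, alkyne, amide, arene, ester

Reading the structure from left to right:
  CH2=CH: C=C double bond → alkene.
  C≡C: C≡C triple bond → alkyne.
  CH(CH2OH): pendant –CH2OH on an sp³ backbone C → alcohol.
  CH(C6H5): pendant –C6H5: benzene ring → arene.
  C≡C: C≡C triple bond → alkyne.
  CH(COCl): pendant –C(=O)X: carbonyl C bonded to C and halogen → acyl halide.
  CH(NHCOCH3): pendant –NHC(=O)CH3: N bonded to a carbonyl → amide (not amine).
  CH(CHO): pendant –CHO: carbonyl C bonded to C and H → aldehyde.
  CH(CH2Br): pendant –CH2X: halogen on sp³ carbon → alkyl halide.
  COOCH3: –C(=O)OCH3: carbonyl C bonded to C and to –OCH3 → ester (not ketone + ether).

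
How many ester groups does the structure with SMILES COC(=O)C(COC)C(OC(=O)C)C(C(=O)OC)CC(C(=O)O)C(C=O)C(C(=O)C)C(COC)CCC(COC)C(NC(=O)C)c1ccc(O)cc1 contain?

CH3O–C(=O)–: carbonyl C bonded to C and to –OCH3 → ester (not ketone + ether).
pendant –CH2OCH3: C–O–C linkage → ether.
pendant –OC(=O)CH3: an acyloxy group → ester.
pendant –COOCH3: carbonyl C bonded to C and –OCH3 → ester.
pendant –COOH: carbonyl C bonded to C and –OH → carboxylic acid.
pendant –CHO: carbonyl C bonded to C and H → aldehyde.
pendant –COCH3: carbonyl C bonded to two carbons → ketone.
pendant –CH2OCH3: C–O–C linkage → ether.
pendant –CH2OCH3: C–O–C linkage → ether.
pendant –NHC(=O)CH3: N bonded to a carbonyl → amide (not amine).
–OH attached directly to an aromatic ring → phenol (not alcohol); the ring itself is an arene.
Ester appears at: CH3OOC, CH(OCOCH3), CH(COOCH3) → 3.

3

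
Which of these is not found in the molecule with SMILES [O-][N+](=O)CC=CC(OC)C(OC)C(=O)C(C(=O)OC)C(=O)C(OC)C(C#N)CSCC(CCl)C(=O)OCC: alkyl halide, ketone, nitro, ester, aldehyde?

nitro: present (O2NCH2 — –NO2 on carbon → nitro group).
ester: present (CH(COOCH3) — pendant –COOCH3: carbonyl C bonded to C and –OCH3 → ester).
ketone: present (CO — –C(=O)– with carbon on both sides → ketone).
alkyl halide: present (CH(CH2Cl) — pendant –CH2X: halogen on sp³ carbon → alkyl halide).
aldehyde: absent. In CO, the carbonyl carbon is bonded to two carbons, so it is a ketone, not an aldehyde.

aldehyde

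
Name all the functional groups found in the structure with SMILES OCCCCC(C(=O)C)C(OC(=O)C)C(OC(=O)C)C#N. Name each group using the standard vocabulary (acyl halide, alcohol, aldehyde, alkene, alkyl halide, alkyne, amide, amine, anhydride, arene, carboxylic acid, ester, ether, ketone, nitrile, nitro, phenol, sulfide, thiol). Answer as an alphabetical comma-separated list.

Taking each segment in turn:
  HOCH2: HO– on an sp³ carbon → alcohol.
  CH(COCH3): pendant –COCH3: carbonyl C bonded to two carbons → ketone.
  CH(OCOCH3): pendant –OC(=O)CH3: an acyloxy group → ester.
  CH(OCOCH3): pendant –OC(=O)CH3: an acyloxy group → ester.
  CN: –C≡N: carbon triple-bonded to nitrogen → nitrile.

alcohol, ester, ketone, nitrile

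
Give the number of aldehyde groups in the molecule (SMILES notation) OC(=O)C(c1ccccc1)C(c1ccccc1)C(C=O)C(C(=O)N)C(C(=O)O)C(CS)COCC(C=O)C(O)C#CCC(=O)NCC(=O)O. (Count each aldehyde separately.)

Reading the structure from left to right:
  HOOC: –COOH: carbonyl C bonded to –OH and C → carboxylic acid (the –OH is not a separate alcohol).
  CH(C6H5): pendant –C6H5: benzene ring → arene.
  CH(C6H5): pendant –C6H5: benzene ring → arene.
  CH(CHO): pendant –CHO: carbonyl C bonded to C and H → aldehyde.
  CH(CONH2): pendant –CONH2: carbonyl C bonded to C and N → amide.
  CH(COOH): pendant –COOH: carbonyl C bonded to C and –OH → carboxylic acid.
  CH(CH2SH): pendant –CH2SH → thiol.
  CH2OCH2: C–O–C with sp³ carbons on both sides and no adjacent C=O → ether.
  CH(CHO): pendant –CHO: carbonyl C bonded to C and H → aldehyde.
  CH(OH): –OH on an sp³ carbon → alcohol (secondary).
  C≡C: C≡C triple bond → alkyne.
  CH2CONHCH2: –C(=O)–N– linkage → amide (the N is not an amine).
  COOH: –COOH: carbonyl C bonded to –OH and C → carboxylic acid (the –OH is not a separate alcohol).
Aldehyde appears at: CH(CHO), CH(CHO) → 2.

2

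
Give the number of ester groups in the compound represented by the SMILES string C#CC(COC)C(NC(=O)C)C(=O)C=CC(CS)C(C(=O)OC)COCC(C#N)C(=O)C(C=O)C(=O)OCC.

2

Reading the structure from left to right:
  HC≡C: C≡C triple bond → alkyne.
  CH(CH2OCH3): pendant –CH2OCH3: C–O–C linkage → ether.
  CH(NHCOCH3): pendant –NHC(=O)CH3: N bonded to a carbonyl → amide (not amine).
  CO: –C(=O)– with carbon on both sides → ketone.
  CH=CH: C=C double bond → alkene.
  CH(CH2SH): pendant –CH2SH → thiol.
  CH(COOCH3): pendant –COOCH3: carbonyl C bonded to C and –OCH3 → ester.
  CH2OCH2: C–O–C with sp³ carbons on both sides and no adjacent C=O → ether.
  CH(CN): pendant –C≡N: nitrile.
  CO: –C(=O)– with carbon on both sides → ketone.
  CH(CHO): pendant –CHO: carbonyl C bonded to C and H → aldehyde.
  COOCH2CH3: –C(=O)OCH2CH3: carbonyl C bonded to C and to –OEt → ester.
Ester appears at: CH(COOCH3), COOCH2CH3 → 2.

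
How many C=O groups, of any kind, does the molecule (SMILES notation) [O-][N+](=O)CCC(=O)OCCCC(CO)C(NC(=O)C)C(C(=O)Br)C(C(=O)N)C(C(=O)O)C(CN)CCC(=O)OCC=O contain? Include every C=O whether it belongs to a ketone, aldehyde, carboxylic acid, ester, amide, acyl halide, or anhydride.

7

CH2COOCH2: ester, 1 C=O (running total 1).
CH(NHCOCH3): amide, 1 C=O (running total 2).
CH(COBr): acyl halide, 1 C=O (running total 3).
CH(CONH2): amide, 1 C=O (running total 4).
CH(COOH): carboxylic acid, 1 C=O (running total 5).
CH2COOCH2: ester, 1 C=O (running total 6).
CHO: aldehyde, 1 C=O (running total 7).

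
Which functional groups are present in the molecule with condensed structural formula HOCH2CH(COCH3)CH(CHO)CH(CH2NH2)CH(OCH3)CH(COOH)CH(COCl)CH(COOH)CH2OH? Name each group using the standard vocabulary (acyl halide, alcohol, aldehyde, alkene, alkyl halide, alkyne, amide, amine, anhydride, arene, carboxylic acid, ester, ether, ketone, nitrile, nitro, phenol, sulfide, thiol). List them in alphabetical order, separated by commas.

acyl halide, alcohol, aldehyde, amine, carboxylic acid, ether, ketone

HO– on an sp³ carbon → alcohol.
pendant –COCH3: carbonyl C bonded to two carbons → ketone.
pendant –CHO: carbonyl C bonded to C and H → aldehyde.
pendant –CH2NH2: N on sp³ C, no adjacent C=O → amine.
pendant –OCH3: C–O–C with sp³ C, no adjacent C=O → ether.
pendant –COOH: carbonyl C bonded to C and –OH → carboxylic acid.
pendant –C(=O)X: carbonyl C bonded to C and halogen → acyl halide.
pendant –COOH: carbonyl C bonded to C and –OH → carboxylic acid.
–OH on an sp³ carbon → alcohol.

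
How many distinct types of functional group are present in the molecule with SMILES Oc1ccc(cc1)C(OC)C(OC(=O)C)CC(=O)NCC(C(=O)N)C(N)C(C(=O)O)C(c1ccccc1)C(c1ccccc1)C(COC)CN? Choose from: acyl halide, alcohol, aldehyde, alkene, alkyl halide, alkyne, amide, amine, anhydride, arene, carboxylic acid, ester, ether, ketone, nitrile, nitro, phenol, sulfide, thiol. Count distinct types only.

7

Reading the structure from left to right:
  HOC6H4: –OH attached directly to an aromatic ring → phenol (not alcohol); the ring itself is an arene.
  CH(OCH3): pendant –OCH3: C–O–C with sp³ C, no adjacent C=O → ether.
  CH(OCOCH3): pendant –OC(=O)CH3: an acyloxy group → ester.
  CH2CONHCH2: –C(=O)–N– linkage → amide (the N is not an amine).
  CH(CONH2): pendant –CONH2: carbonyl C bonded to C and N → amide.
  CH(NH2): –NH2 on an sp³ carbon with no adjacent C=O → amine.
  CH(COOH): pendant –COOH: carbonyl C bonded to C and –OH → carboxylic acid.
  CH(C6H5): pendant –C6H5: benzene ring → arene.
  CH(C6H5): pendant –C6H5: benzene ring → arene.
  CH(CH2OCH3): pendant –CH2OCH3: C–O–C linkage → ether.
  CH2NH2: –NH2 on an sp³ carbon with no adjacent C=O → amine.
Distinct types present: amide, amine, arene, carboxylic acid, ester, ether, phenol.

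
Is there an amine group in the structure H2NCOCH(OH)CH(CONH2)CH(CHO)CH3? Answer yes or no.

no

Taking each segment in turn:
  H2NCO: –C(=O)NH2: carbonyl C bonded to C and to N → amide (the N is not a separate amine).
  CH(OH): –OH on an sp³ carbon → alcohol (secondary).
  CH(CONH2): pendant –CONH2: carbonyl C bonded to C and N → amide.
  CH(CHO): pendant –CHO: carbonyl C bonded to C and H → aldehyde.
In each of H2NCO and CH(CONH2), the nitrogen is bonded directly to a carbonyl carbon, making it part of an amide, not a free amine.
The groups actually present are: alcohol, aldehyde, amide.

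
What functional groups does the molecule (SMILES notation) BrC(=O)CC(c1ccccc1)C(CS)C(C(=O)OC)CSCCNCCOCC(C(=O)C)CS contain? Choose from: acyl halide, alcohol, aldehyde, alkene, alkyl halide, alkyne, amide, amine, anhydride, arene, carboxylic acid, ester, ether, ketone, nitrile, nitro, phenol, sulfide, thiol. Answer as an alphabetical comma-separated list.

Taking each segment in turn:
  BrCO: –C(=O)Br: carbonyl C bonded to C and to a halogen → acyl halide (not alkyl halide).
  CH(C6H5): pendant –C6H5: benzene ring → arene.
  CH(CH2SH): pendant –CH2SH → thiol.
  CH(COOCH3): pendant –COOCH3: carbonyl C bonded to C and –OCH3 → ester.
  CH2SCH2: C–S–C linkage → sulfide (thioether).
  CH2NHCH2: C–N–C with sp³ carbons and no adjacent C=O → amine (secondary).
  CH2OCH2: C–O–C with sp³ carbons on both sides and no adjacent C=O → ether.
  CH(COCH3): pendant –COCH3: carbonyl C bonded to two carbons → ketone.
  CH2SH: –SH on an sp³ carbon → thiol.

acyl halide, amine, arene, ester, ether, ketone, sulfide, thiol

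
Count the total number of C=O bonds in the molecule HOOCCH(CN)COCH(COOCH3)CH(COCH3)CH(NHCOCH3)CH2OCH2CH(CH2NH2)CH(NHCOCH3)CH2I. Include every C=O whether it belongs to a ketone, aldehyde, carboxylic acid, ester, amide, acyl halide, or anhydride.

6

HOOC: carboxylic acid, 1 C=O (running total 1).
CO: ketone, 1 C=O (running total 2).
CH(COOCH3): ester, 1 C=O (running total 3).
CH(COCH3): ketone, 1 C=O (running total 4).
CH(NHCOCH3): amide, 1 C=O (running total 5).
CH(NHCOCH3): amide, 1 C=O (running total 6).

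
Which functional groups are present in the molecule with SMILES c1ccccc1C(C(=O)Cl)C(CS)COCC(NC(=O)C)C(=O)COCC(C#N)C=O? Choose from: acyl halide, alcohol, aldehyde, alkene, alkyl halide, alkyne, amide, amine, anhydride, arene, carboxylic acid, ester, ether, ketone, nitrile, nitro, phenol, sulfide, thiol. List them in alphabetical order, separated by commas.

Taking each segment in turn:
  C6H5: C6H5– phenyl ring → arene.
  CH(COCl): pendant –C(=O)X: carbonyl C bonded to C and halogen → acyl halide.
  CH(CH2SH): pendant –CH2SH → thiol.
  CH2OCH2: C–O–C with sp³ carbons on both sides and no adjacent C=O → ether.
  CH(NHCOCH3): pendant –NHC(=O)CH3: N bonded to a carbonyl → amide (not amine).
  CO: –C(=O)– with carbon on both sides → ketone.
  CH2OCH2: C–O–C with sp³ carbons on both sides and no adjacent C=O → ether.
  CH(CN): pendant –C≡N: nitrile.
  CHO: terminal –CHO: carbonyl C bonded to H and C → aldehyde.

acyl halide, aldehyde, amide, arene, ether, ketone, nitrile, thiol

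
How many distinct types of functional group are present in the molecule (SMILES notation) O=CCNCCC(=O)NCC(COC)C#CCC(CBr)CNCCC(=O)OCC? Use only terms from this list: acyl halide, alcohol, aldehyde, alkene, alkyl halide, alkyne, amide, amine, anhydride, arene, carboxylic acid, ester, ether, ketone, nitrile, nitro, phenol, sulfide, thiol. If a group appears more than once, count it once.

terminal –CHO: carbonyl C bonded to H and C → aldehyde.
C–N–C with sp³ carbons and no adjacent C=O → amine (secondary).
–C(=O)–N– linkage → amide (the N is not an amine).
pendant –CH2OCH3: C–O–C linkage → ether.
C≡C triple bond → alkyne.
pendant –CH2X: halogen on sp³ carbon → alkyl halide.
C–N–C with sp³ carbons and no adjacent C=O → amine (secondary).
–C(=O)OCH2CH3: carbonyl C bonded to C and to –OEt → ester.
Distinct types present: aldehyde, alkyl halide, alkyne, amide, amine, ester, ether.

7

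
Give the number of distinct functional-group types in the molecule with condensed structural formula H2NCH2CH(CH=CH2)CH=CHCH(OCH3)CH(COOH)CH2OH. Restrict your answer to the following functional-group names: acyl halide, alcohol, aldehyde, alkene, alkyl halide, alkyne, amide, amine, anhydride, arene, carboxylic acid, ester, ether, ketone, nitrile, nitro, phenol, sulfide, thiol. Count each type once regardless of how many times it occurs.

5

Reading the structure from left to right:
  H2NCH2: –NH2 on an sp³ carbon with no adjacent C=O → amine.
  CH(CH=CH2): pendant –CH=CH2: C=C double bond → alkene.
  CH=CH: C=C double bond → alkene.
  CH(OCH3): pendant –OCH3: C–O–C with sp³ C, no adjacent C=O → ether.
  CH(COOH): pendant –COOH: carbonyl C bonded to C and –OH → carboxylic acid.
  CH2OH: –OH on an sp³ carbon → alcohol.
Distinct types present: alcohol, alkene, amine, carboxylic acid, ether.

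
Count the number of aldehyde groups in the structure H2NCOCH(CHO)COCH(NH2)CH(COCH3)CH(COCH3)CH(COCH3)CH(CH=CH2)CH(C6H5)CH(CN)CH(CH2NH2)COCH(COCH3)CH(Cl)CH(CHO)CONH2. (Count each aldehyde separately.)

Reading the structure from left to right:
  H2NCO: –C(=O)NH2: carbonyl C bonded to C and to N → amide (the N is not a separate amine).
  CH(CHO): pendant –CHO: carbonyl C bonded to C and H → aldehyde.
  CO: –C(=O)– with carbon on both sides → ketone.
  CH(NH2): –NH2 on an sp³ carbon with no adjacent C=O → amine.
  CH(COCH3): pendant –COCH3: carbonyl C bonded to two carbons → ketone.
  CH(COCH3): pendant –COCH3: carbonyl C bonded to two carbons → ketone.
  CH(COCH3): pendant –COCH3: carbonyl C bonded to two carbons → ketone.
  CH(CH=CH2): pendant –CH=CH2: C=C double bond → alkene.
  CH(C6H5): pendant –C6H5: benzene ring → arene.
  CH(CN): pendant –C≡N: nitrile.
  CH(CH2NH2): pendant –CH2NH2: N on sp³ C, no adjacent C=O → amine.
  CO: –C(=O)– with carbon on both sides → ketone.
  CH(COCH3): pendant –COCH3: carbonyl C bonded to two carbons → ketone.
  CH(Cl): halogen on an sp³ carbon → alkyl halide.
  CH(CHO): pendant –CHO: carbonyl C bonded to C and H → aldehyde.
  CONH2: –C(=O)NH2: carbonyl C bonded to C and to N → amide (the N is not a separate amine).
Aldehyde appears at: CH(CHO), CH(CHO) → 2.

2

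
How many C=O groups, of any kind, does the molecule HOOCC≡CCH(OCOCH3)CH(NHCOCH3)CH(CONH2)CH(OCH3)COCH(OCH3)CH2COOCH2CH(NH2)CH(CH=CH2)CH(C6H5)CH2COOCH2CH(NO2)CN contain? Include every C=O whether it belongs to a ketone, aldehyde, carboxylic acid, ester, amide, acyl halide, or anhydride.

7

HOOC: carboxylic acid, 1 C=O (running total 1).
CH(OCOCH3): ester, 1 C=O (running total 2).
CH(NHCOCH3): amide, 1 C=O (running total 3).
CH(CONH2): amide, 1 C=O (running total 4).
CO: ketone, 1 C=O (running total 5).
CH2COOCH2: ester, 1 C=O (running total 6).
CH2COOCH2: ester, 1 C=O (running total 7).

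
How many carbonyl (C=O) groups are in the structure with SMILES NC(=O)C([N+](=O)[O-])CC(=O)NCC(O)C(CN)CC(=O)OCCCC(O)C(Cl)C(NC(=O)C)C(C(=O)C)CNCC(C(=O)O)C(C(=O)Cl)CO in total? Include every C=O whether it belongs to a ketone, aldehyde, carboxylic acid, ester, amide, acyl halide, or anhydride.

7

H2NCO: amide, 1 C=O (running total 1).
CH2CONHCH2: amide, 1 C=O (running total 2).
CH2COOCH2: ester, 1 C=O (running total 3).
CH(NHCOCH3): amide, 1 C=O (running total 4).
CH(COCH3): ketone, 1 C=O (running total 5).
CH(COOH): carboxylic acid, 1 C=O (running total 6).
CH(COCl): acyl halide, 1 C=O (running total 7).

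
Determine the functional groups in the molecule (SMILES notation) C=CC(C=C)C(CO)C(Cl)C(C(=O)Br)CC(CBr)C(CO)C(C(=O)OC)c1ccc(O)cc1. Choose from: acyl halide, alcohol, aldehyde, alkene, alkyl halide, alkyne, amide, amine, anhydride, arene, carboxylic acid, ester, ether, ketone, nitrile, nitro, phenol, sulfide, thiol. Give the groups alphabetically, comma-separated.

acyl halide, alcohol, alkene, alkyl halide, arene, ester, phenol

Reading the structure from left to right:
  CH2=CH: C=C double bond → alkene.
  CH(CH=CH2): pendant –CH=CH2: C=C double bond → alkene.
  CH(CH2OH): pendant –CH2OH on an sp³ backbone C → alcohol.
  CH(Cl): halogen on an sp³ carbon → alkyl halide.
  CH(COBr): pendant –C(=O)X: carbonyl C bonded to C and halogen → acyl halide.
  CH(CH2Br): pendant –CH2X: halogen on sp³ carbon → alkyl halide.
  CH(CH2OH): pendant –CH2OH on an sp³ backbone C → alcohol.
  CH(COOCH3): pendant –COOCH3: carbonyl C bonded to C and –OCH3 → ester.
  C6H4OH: –OH attached directly to an aromatic ring → phenol (not alcohol); the ring itself is an arene.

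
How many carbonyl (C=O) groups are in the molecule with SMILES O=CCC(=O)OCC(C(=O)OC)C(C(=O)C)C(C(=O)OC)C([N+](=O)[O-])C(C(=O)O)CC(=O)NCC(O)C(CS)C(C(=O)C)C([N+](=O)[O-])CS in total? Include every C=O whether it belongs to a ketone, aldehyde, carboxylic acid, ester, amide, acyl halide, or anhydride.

8

OHC: aldehyde, 1 C=O (running total 1).
CH2COOCH2: ester, 1 C=O (running total 2).
CH(COOCH3): ester, 1 C=O (running total 3).
CH(COCH3): ketone, 1 C=O (running total 4).
CH(COOCH3): ester, 1 C=O (running total 5).
CH(COOH): carboxylic acid, 1 C=O (running total 6).
CH2CONHCH2: amide, 1 C=O (running total 7).
CH(COCH3): ketone, 1 C=O (running total 8).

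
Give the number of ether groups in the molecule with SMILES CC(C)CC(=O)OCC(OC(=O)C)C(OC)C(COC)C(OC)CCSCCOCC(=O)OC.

4

–C(=O)–O–C with C on the carbonyl side → ester.
pendant –OC(=O)CH3: an acyloxy group → ester.
pendant –OCH3: C–O–C with sp³ C, no adjacent C=O → ether.
pendant –CH2OCH3: C–O–C linkage → ether.
pendant –OCH3: C–O–C with sp³ C, no adjacent C=O → ether.
C–S–C linkage → sulfide (thioether).
C–O–C with sp³ carbons on both sides and no adjacent C=O → ether.
–C(=O)OCH3: carbonyl C bonded to C and to –OCH3 → ester (not ketone + ether).
Ether appears at: CH(OCH3), CH(CH2OCH3), CH(OCH3), CH2OCH2 → 4.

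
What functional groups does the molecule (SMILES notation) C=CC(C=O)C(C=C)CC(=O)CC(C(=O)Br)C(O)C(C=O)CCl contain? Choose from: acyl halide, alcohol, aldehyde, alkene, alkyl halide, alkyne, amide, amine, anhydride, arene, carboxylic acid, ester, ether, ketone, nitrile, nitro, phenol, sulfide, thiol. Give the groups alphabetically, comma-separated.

C=C double bond → alkene.
pendant –CHO: carbonyl C bonded to C and H → aldehyde.
pendant –CH=CH2: C=C double bond → alkene.
–C(=O)– with carbon on both sides → ketone.
pendant –C(=O)X: carbonyl C bonded to C and halogen → acyl halide.
–OH on an sp³ carbon → alcohol (secondary).
pendant –CHO: carbonyl C bonded to C and H → aldehyde.
halogen on an sp³ carbon → alkyl halide.

acyl halide, alcohol, aldehyde, alkene, alkyl halide, ketone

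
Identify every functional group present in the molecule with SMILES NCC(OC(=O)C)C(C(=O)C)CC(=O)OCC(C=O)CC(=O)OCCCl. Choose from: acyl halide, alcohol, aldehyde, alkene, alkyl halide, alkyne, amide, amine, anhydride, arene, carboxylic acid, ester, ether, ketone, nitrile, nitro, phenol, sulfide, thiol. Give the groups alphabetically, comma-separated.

aldehyde, alkyl halide, amine, ester, ketone

Taking each segment in turn:
  H2NCH2: –NH2 on an sp³ carbon with no adjacent C=O → amine.
  CH(OCOCH3): pendant –OC(=O)CH3: an acyloxy group → ester.
  CH(COCH3): pendant –COCH3: carbonyl C bonded to two carbons → ketone.
  CH2COOCH2: –C(=O)–O–C with C on the carbonyl side → ester.
  CH(CHO): pendant –CHO: carbonyl C bonded to C and H → aldehyde.
  CH2COOCH2: –C(=O)–O–C with C on the carbonyl side → ester.
  CH2Cl: halogen on an sp³ carbon → alkyl halide.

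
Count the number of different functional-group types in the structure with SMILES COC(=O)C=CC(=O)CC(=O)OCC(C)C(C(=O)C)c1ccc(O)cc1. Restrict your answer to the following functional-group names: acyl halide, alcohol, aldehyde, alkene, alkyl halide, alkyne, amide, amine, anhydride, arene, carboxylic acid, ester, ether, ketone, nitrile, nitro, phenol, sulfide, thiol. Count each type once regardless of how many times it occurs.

5

CH3O–C(=O)–: carbonyl C bonded to C and to –OCH3 → ester (not ketone + ether).
C=C double bond → alkene.
–C(=O)– with carbon on both sides → ketone.
–C(=O)–O–C with C on the carbonyl side → ester.
pendant –COCH3: carbonyl C bonded to two carbons → ketone.
–OH attached directly to an aromatic ring → phenol (not alcohol); the ring itself is an arene.
Distinct types present: alkene, arene, ester, ketone, phenol.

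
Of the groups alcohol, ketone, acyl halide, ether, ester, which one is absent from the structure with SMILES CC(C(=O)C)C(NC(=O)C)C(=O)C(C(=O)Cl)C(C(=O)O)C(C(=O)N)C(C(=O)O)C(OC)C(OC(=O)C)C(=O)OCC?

ester: present (CH(OCOCH3) — pendant –OC(=O)CH3: an acyloxy group → ester).
acyl halide: present (CH(COCl) — pendant –C(=O)X: carbonyl C bonded to C and halogen → acyl halide).
ether: present (CH(OCH3) — pendant –OCH3: C–O–C with sp³ C, no adjacent C=O → ether).
ketone: present (CH(COCH3) — pendant –COCH3: carbonyl C bonded to two carbons → ketone).
alcohol: absent. In CH(COOH), the –OH sits on a carbonyl carbon, making it part of a carboxylic acid, not an alcohol.

alcohol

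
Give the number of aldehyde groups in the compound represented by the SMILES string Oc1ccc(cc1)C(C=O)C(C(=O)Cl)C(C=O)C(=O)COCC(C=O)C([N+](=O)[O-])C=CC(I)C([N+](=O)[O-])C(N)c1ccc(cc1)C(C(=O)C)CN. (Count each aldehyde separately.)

3

–OH attached directly to an aromatic ring → phenol (not alcohol); the ring itself is an arene.
pendant –CHO: carbonyl C bonded to C and H → aldehyde.
pendant –C(=O)X: carbonyl C bonded to C and halogen → acyl halide.
pendant –CHO: carbonyl C bonded to C and H → aldehyde.
–C(=O)– with carbon on both sides → ketone.
C–O–C with sp³ carbons on both sides and no adjacent C=O → ether.
pendant –CHO: carbonyl C bonded to C and H → aldehyde.
–NO2 on an sp³ carbon → nitro (the N=O is not a carbonyl).
C=C double bond → alkene.
halogen on an sp³ carbon → alkyl halide.
–NO2 on an sp³ carbon → nitro (the N=O is not a carbonyl).
–NH2 on an sp³ carbon with no adjacent C=O → amine.
para-disubstituted benzene ring → arene.
pendant –COCH3: carbonyl C bonded to two carbons → ketone.
–NH2 on an sp³ carbon with no adjacent C=O → amine.
Aldehyde appears at: CH(CHO), CH(CHO), CH(CHO) → 3.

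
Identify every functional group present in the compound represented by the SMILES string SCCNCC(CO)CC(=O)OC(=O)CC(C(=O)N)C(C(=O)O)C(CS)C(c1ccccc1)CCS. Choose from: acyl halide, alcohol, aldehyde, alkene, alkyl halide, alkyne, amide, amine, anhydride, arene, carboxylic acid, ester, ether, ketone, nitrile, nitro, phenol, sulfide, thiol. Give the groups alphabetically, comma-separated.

–SH on an sp³ carbon → thiol.
C–N–C with sp³ carbons and no adjacent C=O → amine (secondary).
pendant –CH2OH on an sp³ backbone C → alcohol.
two acyl groups sharing one oxygen, –C(=O)–O–C(=O)– → anhydride.
pendant –CONH2: carbonyl C bonded to C and N → amide.
pendant –COOH: carbonyl C bonded to C and –OH → carboxylic acid.
pendant –CH2SH → thiol.
pendant –C6H5: benzene ring → arene.
–SH on an sp³ carbon → thiol.

alcohol, amide, amine, anhydride, arene, carboxylic acid, thiol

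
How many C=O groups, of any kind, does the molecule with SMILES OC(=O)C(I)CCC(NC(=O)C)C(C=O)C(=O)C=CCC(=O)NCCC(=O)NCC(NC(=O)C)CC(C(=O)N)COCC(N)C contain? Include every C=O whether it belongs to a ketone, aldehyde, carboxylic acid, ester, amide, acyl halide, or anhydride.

8

HOOC: carboxylic acid, 1 C=O (running total 1).
CH(NHCOCH3): amide, 1 C=O (running total 2).
CH(CHO): aldehyde, 1 C=O (running total 3).
CO: ketone, 1 C=O (running total 4).
CH2CONHCH2: amide, 1 C=O (running total 5).
CH2CONHCH2: amide, 1 C=O (running total 6).
CH(NHCOCH3): amide, 1 C=O (running total 7).
CH(CONH2): amide, 1 C=O (running total 8).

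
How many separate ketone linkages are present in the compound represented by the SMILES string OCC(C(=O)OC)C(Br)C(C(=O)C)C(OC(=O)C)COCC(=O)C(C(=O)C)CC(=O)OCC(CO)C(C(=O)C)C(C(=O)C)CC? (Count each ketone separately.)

HO– on an sp³ carbon → alcohol.
pendant –COOCH3: carbonyl C bonded to C and –OCH3 → ester.
halogen on an sp³ carbon → alkyl halide.
pendant –COCH3: carbonyl C bonded to two carbons → ketone.
pendant –OC(=O)CH3: an acyloxy group → ester.
C–O–C with sp³ carbons on both sides and no adjacent C=O → ether.
–C(=O)– with carbon on both sides → ketone.
pendant –COCH3: carbonyl C bonded to two carbons → ketone.
–C(=O)–O–C with C on the carbonyl side → ester.
pendant –CH2OH on an sp³ backbone C → alcohol.
pendant –COCH3: carbonyl C bonded to two carbons → ketone.
pendant –COCH3: carbonyl C bonded to two carbons → ketone.
Ketone appears at: CH(COCH3), CO, CH(COCH3), CH(COCH3), CH(COCH3) → 5.

5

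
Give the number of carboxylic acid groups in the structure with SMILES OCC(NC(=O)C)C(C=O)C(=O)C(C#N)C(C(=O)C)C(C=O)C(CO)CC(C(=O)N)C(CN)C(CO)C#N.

Taking each segment in turn:
  HOCH2: HO– on an sp³ carbon → alcohol.
  CH(NHCOCH3): pendant –NHC(=O)CH3: N bonded to a carbonyl → amide (not amine).
  CH(CHO): pendant –CHO: carbonyl C bonded to C and H → aldehyde.
  CO: –C(=O)– with carbon on both sides → ketone.
  CH(CN): pendant –C≡N: nitrile.
  CH(COCH3): pendant –COCH3: carbonyl C bonded to two carbons → ketone.
  CH(CHO): pendant –CHO: carbonyl C bonded to C and H → aldehyde.
  CH(CH2OH): pendant –CH2OH on an sp³ backbone C → alcohol.
  CH(CONH2): pendant –CONH2: carbonyl C bonded to C and N → amide.
  CH(CH2NH2): pendant –CH2NH2: N on sp³ C, no adjacent C=O → amine.
  CH(CH2OH): pendant –CH2OH on an sp³ backbone C → alcohol.
  CN: –C≡N: carbon triple-bonded to nitrogen → nitrile.
No segment is a carboxylic acid: HOCH2 is alcohol, not carboxylic acid; CH(NHCOCH3) is amide, not carboxylic acid; CH(CHO) is aldehyde, not carboxylic acid. → 0.

0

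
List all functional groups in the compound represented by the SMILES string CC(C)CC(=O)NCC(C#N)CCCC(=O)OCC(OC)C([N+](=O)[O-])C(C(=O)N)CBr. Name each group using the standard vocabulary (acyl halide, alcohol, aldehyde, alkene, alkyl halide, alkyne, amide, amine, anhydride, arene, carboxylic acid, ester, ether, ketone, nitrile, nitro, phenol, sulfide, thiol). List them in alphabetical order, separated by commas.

alkyl halide, amide, ester, ether, nitrile, nitro

Working along the chain:
  CH2CONHCH2: –C(=O)–N– linkage → amide (the N is not an amine).
  CH(CN): pendant –C≡N: nitrile.
  CH2COOCH2: –C(=O)–O–C with C on the carbonyl side → ester.
  CH(OCH3): pendant –OCH3: C–O–C with sp³ C, no adjacent C=O → ether.
  CH(NO2): –NO2 on an sp³ carbon → nitro (the N=O is not a carbonyl).
  CH(CONH2): pendant –CONH2: carbonyl C bonded to C and N → amide.
  CH2Br: halogen on an sp³ carbon → alkyl halide.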